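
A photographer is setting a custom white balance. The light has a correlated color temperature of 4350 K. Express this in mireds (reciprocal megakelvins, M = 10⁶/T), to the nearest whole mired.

230 mireds

M = 10⁶ / 4350 = 229.885 → 230 mireds.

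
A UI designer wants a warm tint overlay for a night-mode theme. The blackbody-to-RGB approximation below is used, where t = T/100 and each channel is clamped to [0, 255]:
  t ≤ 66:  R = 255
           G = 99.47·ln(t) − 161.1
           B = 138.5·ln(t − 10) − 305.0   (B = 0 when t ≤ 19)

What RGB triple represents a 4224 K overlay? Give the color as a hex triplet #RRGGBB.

#FFD3B0

t = 4224/100 = 42.24; the t ≤ 66 branch applies.
R = 255 by definition for t ≤ 66.
G = 99.47·ln 42.24 − 161.1 = 99.47·3.7434 − 161.1 = 211.253.
B = 138.5·ln(42.24 − 10) − 305.0 = 138.5·ln 32.24 − 305.0 = 138.5·3.4732 − 305.0 = 176.039.
Rounded: (255, 211, 176).
In hex: #FFD3B0.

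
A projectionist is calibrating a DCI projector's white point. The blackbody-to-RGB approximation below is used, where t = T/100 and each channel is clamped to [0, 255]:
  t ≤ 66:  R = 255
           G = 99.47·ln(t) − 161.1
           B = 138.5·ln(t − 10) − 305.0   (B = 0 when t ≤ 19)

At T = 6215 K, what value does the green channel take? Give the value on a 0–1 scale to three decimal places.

t = 6215/100 = 62.15; the t ≤ 66 branch applies.
G = 99.47·ln 62.15 − 161.1 = 99.47·4.1296 − 161.1 = 249.666.
On a 0–1 scale: 249.666/255 = 0.9791 → 0.979.

0.979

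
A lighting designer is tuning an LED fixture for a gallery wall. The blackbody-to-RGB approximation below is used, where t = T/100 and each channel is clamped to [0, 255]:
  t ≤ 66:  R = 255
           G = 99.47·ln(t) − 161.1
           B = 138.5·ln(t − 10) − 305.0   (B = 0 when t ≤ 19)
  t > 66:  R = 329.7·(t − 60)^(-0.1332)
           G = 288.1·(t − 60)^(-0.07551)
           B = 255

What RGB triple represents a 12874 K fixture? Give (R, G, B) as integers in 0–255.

(188, 209, 255)

t = 12874/100 = 128.74; the t > 66 branch applies.
R = 329.7·(128.74 − 60)^(-0.1332) = 329.7·68.74^(-0.1332) = 329.7·0.56922 = 187.673.
G = 288.1·(128.74 − 60)^(-0.07551) = 288.1·68.74^(-0.07551) = 288.1·0.72656 = 209.322.
B = 255 by definition for t > 66.
Rounded: (188, 209, 255).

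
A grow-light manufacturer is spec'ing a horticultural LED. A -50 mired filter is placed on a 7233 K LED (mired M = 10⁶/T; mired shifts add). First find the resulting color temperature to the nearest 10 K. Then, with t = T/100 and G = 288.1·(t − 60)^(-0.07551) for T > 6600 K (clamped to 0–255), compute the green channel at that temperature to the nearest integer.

213

M_in = 10⁶/7233 = 138.26; M_out = 138.26 + (-50) = 88.26.
T_out = 10⁶/88.26 = 11330.8 K → 11330 K; t = 113.3.
G = 288.1·(113.3 − 60)^(-0.07551) = 288.1·53.3^(-0.07551) = 288.1·0.74065 = 213.382.
Rounded: 213.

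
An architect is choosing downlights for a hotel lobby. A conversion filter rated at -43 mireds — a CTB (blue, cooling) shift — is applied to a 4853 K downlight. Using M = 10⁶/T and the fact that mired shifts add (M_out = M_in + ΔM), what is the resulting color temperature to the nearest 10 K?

M_in = 10⁶/4853 = 206.06 mireds.
M_out = 206.06 + (-43) = 163.06 mireds.
T_out = 10⁶/163.06 = 6132.8 K → 6130 K.

6130 K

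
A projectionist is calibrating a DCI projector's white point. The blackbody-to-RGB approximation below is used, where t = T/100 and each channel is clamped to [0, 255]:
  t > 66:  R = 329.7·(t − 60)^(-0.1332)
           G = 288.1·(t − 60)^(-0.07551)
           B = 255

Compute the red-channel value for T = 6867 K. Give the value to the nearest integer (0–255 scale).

t = 6867/100 = 68.67; the t > 66 branch applies.
R = 329.7·(68.67 − 60)^(-0.1332) = 329.7·8.67^(-0.1332) = 329.7·0.74999 = 247.272.
Rounded: 247.

247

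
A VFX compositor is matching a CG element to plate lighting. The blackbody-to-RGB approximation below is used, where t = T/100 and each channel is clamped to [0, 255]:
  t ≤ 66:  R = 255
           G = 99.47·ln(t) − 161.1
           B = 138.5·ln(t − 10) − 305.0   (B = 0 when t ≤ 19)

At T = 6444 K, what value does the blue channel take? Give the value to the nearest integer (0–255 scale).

249

t = 6444/100 = 64.44; the t ≤ 66 branch applies.
B = 138.5·ln(64.44 − 10) − 305.0 = 138.5·ln 54.44 − 305.0 = 138.5·3.9971 − 305.0 = 248.598.
Rounded: 249.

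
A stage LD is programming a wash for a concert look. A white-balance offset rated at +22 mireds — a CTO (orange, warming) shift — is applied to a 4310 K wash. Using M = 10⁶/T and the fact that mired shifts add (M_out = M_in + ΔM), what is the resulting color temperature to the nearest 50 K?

3950 K

M_in = 10⁶/4310 = 232.02 mireds.
M_out = 232.02 + (+22) = 254.02 mireds.
T_out = 10⁶/254.02 = 3936.7 K → 3950 K.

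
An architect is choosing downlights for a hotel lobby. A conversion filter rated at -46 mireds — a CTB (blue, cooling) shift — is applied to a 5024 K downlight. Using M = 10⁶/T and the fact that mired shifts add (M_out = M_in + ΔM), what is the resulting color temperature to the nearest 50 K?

6550 K

M_in = 10⁶/5024 = 199.04 mireds.
M_out = 199.04 + (-46) = 153.04 mireds.
T_out = 10⁶/153.04 = 6534.0 K → 6550 K.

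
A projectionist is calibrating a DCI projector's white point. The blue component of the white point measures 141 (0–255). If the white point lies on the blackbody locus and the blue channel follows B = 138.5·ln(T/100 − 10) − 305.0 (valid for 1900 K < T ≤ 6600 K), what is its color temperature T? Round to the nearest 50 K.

ln(t − 10) = (141 + 305.0) / 138.5 = 3.2202.
t − 10 = e^3.2202 = 25.034, so t = 35.034.
T = 100·t = 3503 K → 3500 K to the nearest 50 K.

3500 K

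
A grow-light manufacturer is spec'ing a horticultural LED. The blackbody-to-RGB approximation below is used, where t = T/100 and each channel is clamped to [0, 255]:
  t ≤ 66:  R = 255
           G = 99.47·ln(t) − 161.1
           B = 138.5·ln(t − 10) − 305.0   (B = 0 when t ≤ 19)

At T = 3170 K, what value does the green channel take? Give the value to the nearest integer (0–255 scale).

183

t = 3170/100 = 31.7; the t ≤ 66 branch applies.
G = 99.47·ln 31.7 − 161.1 = 99.47·3.4563 − 161.1 = 182.700.
Rounded: 183.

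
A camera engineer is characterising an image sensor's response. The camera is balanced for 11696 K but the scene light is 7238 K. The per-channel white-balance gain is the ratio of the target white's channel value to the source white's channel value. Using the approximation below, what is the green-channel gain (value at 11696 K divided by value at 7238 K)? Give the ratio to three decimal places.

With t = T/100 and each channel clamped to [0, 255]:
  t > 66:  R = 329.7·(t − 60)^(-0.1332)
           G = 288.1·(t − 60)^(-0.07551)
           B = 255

0.891

At 7238 K (t = 72.38):
  G = 288.1·(72.38 − 60)^(-0.07551) = 288.1·12.38^(-0.07551) = 288.1·0.82697 = 238.249.
At 11696 K (t = 116.96):
  G = 288.1·(116.96 − 60)^(-0.07551) = 288.1·56.96^(-0.07551) = 288.1·0.73695 = 212.315.
Gain = 212.315 / 238.249 = 0.8911 → 0.891.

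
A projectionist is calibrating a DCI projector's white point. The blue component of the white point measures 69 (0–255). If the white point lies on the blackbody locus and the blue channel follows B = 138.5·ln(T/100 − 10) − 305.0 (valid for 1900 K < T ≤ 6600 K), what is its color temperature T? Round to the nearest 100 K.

2500 K

ln(t − 10) = (69 + 305.0) / 138.5 = 2.7004.
t − 10 = e^2.7004 = 14.885, so t = 24.885.
T = 100·t = 2489 K → 2500 K to the nearest 100 K.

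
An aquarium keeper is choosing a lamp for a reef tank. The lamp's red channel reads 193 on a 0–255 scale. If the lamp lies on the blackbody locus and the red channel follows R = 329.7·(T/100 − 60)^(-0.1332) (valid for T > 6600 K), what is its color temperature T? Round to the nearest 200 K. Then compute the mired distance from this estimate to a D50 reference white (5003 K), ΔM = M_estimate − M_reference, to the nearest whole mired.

-114 mireds

(t − 60)^(-0.1332) = 193/329.7 = 0.58538.
t − 60 = 0.58538^(1/-0.1332) = 0.58538^(-7.508) = 55.713, so t = 115.713.
T = 100·t = 11571 K → 11600 K to the nearest 200 K.
M_estimate = 10⁶/11600 = 86.21; M_reference = 10⁶/5003 = 199.88.
ΔM = 86.21 − 199.88 = -113.67 → -114 mireds.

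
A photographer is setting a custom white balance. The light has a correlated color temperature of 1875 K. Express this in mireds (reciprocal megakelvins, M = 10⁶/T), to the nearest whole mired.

533 mireds

M = 10⁶ / 1875 = 533.333 → 533 mireds.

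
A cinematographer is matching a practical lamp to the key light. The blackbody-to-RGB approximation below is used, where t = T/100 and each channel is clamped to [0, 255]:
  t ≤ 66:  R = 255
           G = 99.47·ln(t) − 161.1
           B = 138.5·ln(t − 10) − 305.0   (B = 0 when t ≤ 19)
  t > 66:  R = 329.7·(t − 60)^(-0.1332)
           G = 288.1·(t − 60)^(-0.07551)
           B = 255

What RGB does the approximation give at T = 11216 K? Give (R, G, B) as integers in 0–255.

t = 11216/100 = 112.16; the t > 66 branch applies.
R = 329.7·(112.16 − 60)^(-0.1332) = 329.7·52.16^(-0.1332) = 329.7·0.59054 = 194.702.
G = 288.1·(112.16 − 60)^(-0.07551) = 288.1·52.16^(-0.07551) = 288.1·0.74186 = 213.731.
B = 255 by definition for t > 66.
Rounded: (195, 214, 255).

(195, 214, 255)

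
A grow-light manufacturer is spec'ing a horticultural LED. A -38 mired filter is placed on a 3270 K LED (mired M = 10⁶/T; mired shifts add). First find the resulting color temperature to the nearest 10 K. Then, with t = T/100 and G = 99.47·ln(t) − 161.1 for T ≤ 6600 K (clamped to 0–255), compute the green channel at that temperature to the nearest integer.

199

M_in = 10⁶/3270 = 305.81; M_out = 305.81 + (-38) = 267.81.
T_out = 10⁶/267.81 = 3734.0 K → 3730 K; t = 37.3.
G = 99.47·ln 37.3 − 161.1 = 99.47·3.6190 − 161.1 = 198.881.
Rounded: 199.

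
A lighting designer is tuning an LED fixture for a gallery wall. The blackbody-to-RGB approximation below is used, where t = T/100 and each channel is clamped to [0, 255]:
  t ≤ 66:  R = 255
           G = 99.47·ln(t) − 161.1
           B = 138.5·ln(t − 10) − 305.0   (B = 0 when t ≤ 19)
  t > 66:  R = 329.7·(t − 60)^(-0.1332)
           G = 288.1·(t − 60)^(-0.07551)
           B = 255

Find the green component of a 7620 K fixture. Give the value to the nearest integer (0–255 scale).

t = 7620/100 = 76.2; the t > 66 branch applies.
G = 288.1·(76.2 − 60)^(-0.07551) = 288.1·16.2^(-0.07551) = 288.1·0.81034 = 233.460.
Rounded: 233.

233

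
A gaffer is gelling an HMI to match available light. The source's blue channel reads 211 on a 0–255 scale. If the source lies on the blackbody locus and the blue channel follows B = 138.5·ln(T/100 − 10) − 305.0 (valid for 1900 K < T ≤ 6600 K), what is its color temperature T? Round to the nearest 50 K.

ln(t − 10) = (211 + 305.0) / 138.5 = 3.7256.
t − 10 = e^3.7256 = 41.497, so t = 51.497.
T = 100·t = 5150 K → 5150 K to the nearest 50 K.

5150 K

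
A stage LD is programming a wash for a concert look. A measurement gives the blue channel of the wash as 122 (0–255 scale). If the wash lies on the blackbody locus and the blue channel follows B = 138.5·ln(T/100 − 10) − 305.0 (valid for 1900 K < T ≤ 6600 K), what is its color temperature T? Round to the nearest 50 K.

3200 K

ln(t − 10) = (122 + 305.0) / 138.5 = 3.0830.
t − 10 = e^3.0830 = 21.824, so t = 31.824.
T = 100·t = 3182 K → 3200 K to the nearest 50 K.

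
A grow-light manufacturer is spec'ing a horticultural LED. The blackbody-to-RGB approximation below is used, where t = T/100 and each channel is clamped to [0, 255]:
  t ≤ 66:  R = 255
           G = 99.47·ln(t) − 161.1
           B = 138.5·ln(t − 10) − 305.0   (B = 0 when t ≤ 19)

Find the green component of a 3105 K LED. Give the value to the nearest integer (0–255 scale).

181

t = 3105/100 = 31.05; the t ≤ 66 branch applies.
G = 99.47·ln 31.05 − 161.1 = 99.47·3.4356 − 161.1 = 180.639.
Rounded: 181.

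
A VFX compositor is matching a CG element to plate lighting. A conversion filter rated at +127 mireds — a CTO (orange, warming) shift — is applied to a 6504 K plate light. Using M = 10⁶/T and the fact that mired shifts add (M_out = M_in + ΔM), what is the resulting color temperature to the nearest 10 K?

M_in = 10⁶/6504 = 153.75 mireds.
M_out = 153.75 + (+127) = 280.75 mireds.
T_out = 10⁶/280.75 = 3561.9 K → 3560 K.

3560 K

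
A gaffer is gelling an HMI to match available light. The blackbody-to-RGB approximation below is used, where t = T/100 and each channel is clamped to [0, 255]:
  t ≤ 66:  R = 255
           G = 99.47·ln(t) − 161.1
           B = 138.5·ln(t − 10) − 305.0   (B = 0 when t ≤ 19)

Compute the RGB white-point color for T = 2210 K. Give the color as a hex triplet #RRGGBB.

#FF9328

t = 2210/100 = 22.1; the t ≤ 66 branch applies.
R = 255 by definition for t ≤ 66.
G = 99.47·ln 22.1 − 161.1 = 99.47·3.0956 − 161.1 = 146.817.
B = 138.5·ln(22.1 − 10) − 305.0 = 138.5·ln 12.1 − 305.0 = 138.5·2.4932 − 305.0 = 40.309.
Rounded: (255, 147, 40).
In hex: #FF9328.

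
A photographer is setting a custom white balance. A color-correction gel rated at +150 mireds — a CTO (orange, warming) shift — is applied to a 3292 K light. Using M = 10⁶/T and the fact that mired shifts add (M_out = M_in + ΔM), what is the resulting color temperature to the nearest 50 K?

M_in = 10⁶/3292 = 303.77 mireds.
M_out = 303.77 + (+150) = 453.77 mireds.
T_out = 10⁶/453.77 = 2203.8 K → 2200 K.

2200 K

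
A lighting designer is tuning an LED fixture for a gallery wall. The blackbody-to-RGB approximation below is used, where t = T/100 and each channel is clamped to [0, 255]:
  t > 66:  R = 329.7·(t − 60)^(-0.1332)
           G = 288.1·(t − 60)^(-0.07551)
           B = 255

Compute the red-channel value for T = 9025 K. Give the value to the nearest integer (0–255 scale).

209

t = 9025/100 = 90.25; the t > 66 branch applies.
R = 329.7·(90.25 − 60)^(-0.1332) = 329.7·30.25^(-0.1332) = 329.7·0.63499 = 209.356.
Rounded: 209.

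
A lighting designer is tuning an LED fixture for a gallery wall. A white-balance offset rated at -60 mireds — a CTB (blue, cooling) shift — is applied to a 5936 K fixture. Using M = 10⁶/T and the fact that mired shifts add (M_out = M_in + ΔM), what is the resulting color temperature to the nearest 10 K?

M_in = 10⁶/5936 = 168.46 mireds.
M_out = 168.46 + (-60) = 108.46 mireds.
T_out = 10⁶/108.46 = 9219.7 K → 9220 K.

9220 K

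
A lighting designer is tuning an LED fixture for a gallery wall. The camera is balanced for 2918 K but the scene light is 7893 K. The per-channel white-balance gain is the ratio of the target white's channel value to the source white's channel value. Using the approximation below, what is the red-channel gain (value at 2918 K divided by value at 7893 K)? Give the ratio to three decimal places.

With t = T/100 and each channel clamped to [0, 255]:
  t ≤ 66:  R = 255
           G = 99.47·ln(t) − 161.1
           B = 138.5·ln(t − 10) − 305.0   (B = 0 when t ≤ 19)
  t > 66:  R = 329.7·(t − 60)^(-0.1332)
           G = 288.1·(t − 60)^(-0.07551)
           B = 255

At 7893 K (t = 78.93):
  R = 329.7·(78.93 − 60)^(-0.1332) = 329.7·18.93^(-0.1332) = 329.7·0.67590 = 222.845.
At 2918 K (t = 29.18):
  R = 255 by definition for t ≤ 66.
Gain = 255.000 / 222.845 = 1.1443 → 1.144.

1.144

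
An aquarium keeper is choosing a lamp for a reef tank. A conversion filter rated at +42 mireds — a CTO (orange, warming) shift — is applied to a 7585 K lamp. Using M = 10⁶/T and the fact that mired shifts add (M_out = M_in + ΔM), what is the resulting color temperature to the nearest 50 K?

M_in = 10⁶/7585 = 131.84 mireds.
M_out = 131.84 + (+42) = 173.84 mireds.
T_out = 10⁶/173.84 = 5752.4 K → 5750 K.

5750 K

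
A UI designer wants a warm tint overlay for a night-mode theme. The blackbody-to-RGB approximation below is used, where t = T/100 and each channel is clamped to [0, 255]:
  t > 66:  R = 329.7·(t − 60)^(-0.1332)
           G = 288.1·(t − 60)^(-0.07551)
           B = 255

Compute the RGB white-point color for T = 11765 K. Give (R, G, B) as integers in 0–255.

t = 11765/100 = 117.65; the t > 66 branch applies.
R = 329.7·(117.65 − 60)^(-0.1332) = 329.7·57.65^(-0.1332) = 329.7·0.58272 = 192.123.
G = 288.1·(117.65 − 60)^(-0.07551) = 288.1·57.65^(-0.07551) = 288.1·0.73628 = 212.122.
B = 255 by definition for t > 66.
Rounded: (192, 212, 255).

(192, 212, 255)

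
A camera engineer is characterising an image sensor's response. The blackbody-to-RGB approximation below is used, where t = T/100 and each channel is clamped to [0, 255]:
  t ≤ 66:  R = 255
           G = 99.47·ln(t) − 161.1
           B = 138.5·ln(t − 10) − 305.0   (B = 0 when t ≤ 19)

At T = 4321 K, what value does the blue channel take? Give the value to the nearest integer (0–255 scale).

t = 4321/100 = 43.21; the t ≤ 66 branch applies.
B = 138.5·ln(43.21 − 10) − 305.0 = 138.5·ln 33.21 − 305.0 = 138.5·3.5029 − 305.0 = 180.145.
Rounded: 180.

180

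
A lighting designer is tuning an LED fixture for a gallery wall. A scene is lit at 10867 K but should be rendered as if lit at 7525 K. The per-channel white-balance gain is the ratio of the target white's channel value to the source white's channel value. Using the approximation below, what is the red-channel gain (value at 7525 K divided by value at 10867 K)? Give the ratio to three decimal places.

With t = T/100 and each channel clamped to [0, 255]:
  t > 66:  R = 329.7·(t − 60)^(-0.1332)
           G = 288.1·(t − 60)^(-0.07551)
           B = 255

At 10867 K (t = 108.67):
  R = 329.7·(108.67 − 60)^(-0.1332) = 329.7·48.67^(-0.1332) = 329.7·0.59601 = 196.506.
At 7525 K (t = 75.25):
  R = 329.7·(75.25 − 60)^(-0.1332) = 329.7·15.25^(-0.1332) = 329.7·0.69565 = 229.355.
Gain = 229.355 / 196.506 = 1.1672 → 1.167.

1.167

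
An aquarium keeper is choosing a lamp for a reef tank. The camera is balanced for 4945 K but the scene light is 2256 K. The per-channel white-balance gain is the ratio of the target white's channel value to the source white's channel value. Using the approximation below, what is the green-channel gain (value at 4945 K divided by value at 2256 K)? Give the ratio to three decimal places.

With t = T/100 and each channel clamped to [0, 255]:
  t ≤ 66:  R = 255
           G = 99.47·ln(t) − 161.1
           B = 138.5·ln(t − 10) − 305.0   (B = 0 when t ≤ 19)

At 2256 K (t = 22.56):
  G = 99.47·ln 22.56 − 161.1 = 99.47·3.1162 − 161.1 = 148.866.
At 4945 K (t = 49.45):
  G = 99.47·ln 49.45 − 161.1 = 99.47·3.9010 − 161.1 = 226.929.
Gain = 226.929 / 148.866 = 1.5244 → 1.524.

1.524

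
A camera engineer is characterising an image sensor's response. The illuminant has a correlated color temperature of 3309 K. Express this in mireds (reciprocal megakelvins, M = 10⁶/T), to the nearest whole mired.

302 mireds

M = 10⁶ / 3309 = 302.206 → 302 mireds.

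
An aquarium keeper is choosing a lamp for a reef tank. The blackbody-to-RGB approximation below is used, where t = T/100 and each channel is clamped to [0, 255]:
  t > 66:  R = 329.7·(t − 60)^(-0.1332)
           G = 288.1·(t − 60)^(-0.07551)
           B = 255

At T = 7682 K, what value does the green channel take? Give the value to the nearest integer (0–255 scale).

t = 7682/100 = 76.82; the t > 66 branch applies.
G = 288.1·(76.82 − 60)^(-0.07551) = 288.1·16.82^(-0.07551) = 288.1·0.80805 = 232.799.
Rounded: 233.

233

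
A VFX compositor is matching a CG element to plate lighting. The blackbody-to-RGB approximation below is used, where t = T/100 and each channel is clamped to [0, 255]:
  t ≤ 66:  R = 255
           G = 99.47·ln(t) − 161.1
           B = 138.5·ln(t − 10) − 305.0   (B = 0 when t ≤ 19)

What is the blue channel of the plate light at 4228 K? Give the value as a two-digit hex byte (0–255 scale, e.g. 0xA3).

t = 4228/100 = 42.28; the t ≤ 66 branch applies.
B = 138.5·ln(42.28 − 10) − 305.0 = 138.5·ln 32.28 − 305.0 = 138.5·3.4744 − 305.0 = 176.211.
Rounded: 176; in hex, 0xB0.

0xB0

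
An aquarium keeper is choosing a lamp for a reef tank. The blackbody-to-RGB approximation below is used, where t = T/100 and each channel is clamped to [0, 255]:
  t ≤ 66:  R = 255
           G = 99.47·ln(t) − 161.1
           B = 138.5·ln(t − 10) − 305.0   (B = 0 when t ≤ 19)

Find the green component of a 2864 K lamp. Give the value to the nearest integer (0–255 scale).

173

t = 2864/100 = 28.64; the t ≤ 66 branch applies.
G = 99.47·ln 28.64 − 161.1 = 99.47·3.3548 − 161.1 = 172.602.
Rounded: 173.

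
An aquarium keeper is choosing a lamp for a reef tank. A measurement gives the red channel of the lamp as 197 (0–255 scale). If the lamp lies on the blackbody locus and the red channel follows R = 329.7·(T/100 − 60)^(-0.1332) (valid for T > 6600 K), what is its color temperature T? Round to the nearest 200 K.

10800 K

(t − 60)^(-0.1332) = 197/329.7 = 0.59751.
t − 60 = 0.59751^(1/-0.1332) = 0.59751^(-7.508) = 47.761, so t = 107.761.
T = 100·t = 10776 K → 10800 K to the nearest 200 K.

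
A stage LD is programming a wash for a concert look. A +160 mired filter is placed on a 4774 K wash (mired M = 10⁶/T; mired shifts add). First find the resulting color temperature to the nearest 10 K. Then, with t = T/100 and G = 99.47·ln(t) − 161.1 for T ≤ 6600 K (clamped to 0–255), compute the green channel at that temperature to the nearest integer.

M_in = 10⁶/4774 = 209.47; M_out = 209.47 + (+160) = 369.47.
T_out = 10⁶/369.47 = 2706.6 K → 2710 K; t = 27.1.
G = 99.47·ln 27.1 − 161.1 = 99.47·3.2995 − 161.1 = 167.105.
Rounded: 167.

167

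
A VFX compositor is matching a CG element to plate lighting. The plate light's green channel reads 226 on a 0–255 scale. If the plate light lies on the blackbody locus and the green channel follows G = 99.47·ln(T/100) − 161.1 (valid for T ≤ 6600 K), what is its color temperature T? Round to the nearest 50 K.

4900 K

ln t = (226 + 161.1) / 99.47 = 3.8916.
t = e^3.8916 = 48.990.
T = 100·t = 4899 K → 4900 K to the nearest 50 K.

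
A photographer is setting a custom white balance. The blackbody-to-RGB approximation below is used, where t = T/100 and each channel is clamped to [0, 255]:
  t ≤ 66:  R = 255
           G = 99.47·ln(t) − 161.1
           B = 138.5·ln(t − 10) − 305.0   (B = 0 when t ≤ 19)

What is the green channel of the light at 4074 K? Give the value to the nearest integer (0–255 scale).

208

t = 4074/100 = 40.74; the t ≤ 66 branch applies.
G = 99.47·ln 40.74 − 161.1 = 99.47·3.7072 − 161.1 = 207.656.
Rounded: 208.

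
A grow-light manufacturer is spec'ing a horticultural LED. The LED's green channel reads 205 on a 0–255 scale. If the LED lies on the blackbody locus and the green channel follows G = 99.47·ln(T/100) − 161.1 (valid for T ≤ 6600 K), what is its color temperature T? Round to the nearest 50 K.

3950 K

ln t = (205 + 161.1) / 99.47 = 3.6805.
t = e^3.6805 = 39.666.
T = 100·t = 3967 K → 3950 K to the nearest 50 K.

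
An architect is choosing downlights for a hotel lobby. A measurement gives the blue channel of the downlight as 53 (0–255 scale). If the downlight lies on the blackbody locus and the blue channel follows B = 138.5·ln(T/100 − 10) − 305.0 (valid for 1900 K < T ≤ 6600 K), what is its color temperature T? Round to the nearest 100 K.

ln(t − 10) = (53 + 305.0) / 138.5 = 2.5848.
t − 10 = e^2.5848 = 13.261, so t = 23.261.
T = 100·t = 2326 K → 2300 K to the nearest 100 K.

2300 K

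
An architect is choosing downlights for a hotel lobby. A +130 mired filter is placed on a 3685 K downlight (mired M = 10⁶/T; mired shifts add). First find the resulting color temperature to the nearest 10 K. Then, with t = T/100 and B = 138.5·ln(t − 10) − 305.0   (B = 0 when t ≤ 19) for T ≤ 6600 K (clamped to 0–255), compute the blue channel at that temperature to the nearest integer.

M_in = 10⁶/3685 = 271.37; M_out = 271.37 + (+130) = 401.37.
T_out = 10⁶/401.37 = 2491.5 K → 2490 K; t = 24.9.
B = 138.5·ln(24.9 − 10) − 305.0 = 138.5·ln 14.9 − 305.0 = 138.5·2.7014 − 305.0 = 69.139.
Rounded: 69.

69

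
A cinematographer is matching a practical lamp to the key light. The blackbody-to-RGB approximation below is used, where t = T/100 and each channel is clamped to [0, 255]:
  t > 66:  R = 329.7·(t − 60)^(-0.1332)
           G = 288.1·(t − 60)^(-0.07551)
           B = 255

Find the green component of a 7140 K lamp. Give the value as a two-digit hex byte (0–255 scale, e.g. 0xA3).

0xF0

t = 7140/100 = 71.4; the t > 66 branch applies.
G = 288.1·(71.4 − 60)^(-0.07551) = 288.1·11.4^(-0.07551) = 288.1·0.83213 = 239.738.
Rounded: 240; in hex, 0xF0.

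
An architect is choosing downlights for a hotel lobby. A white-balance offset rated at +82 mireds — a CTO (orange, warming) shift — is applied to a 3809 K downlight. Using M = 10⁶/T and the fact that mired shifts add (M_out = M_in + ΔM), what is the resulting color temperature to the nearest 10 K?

2900 K

M_in = 10⁶/3809 = 262.54 mireds.
M_out = 262.54 + (+82) = 344.54 mireds.
T_out = 10⁶/344.54 = 2902.5 K → 2900 K.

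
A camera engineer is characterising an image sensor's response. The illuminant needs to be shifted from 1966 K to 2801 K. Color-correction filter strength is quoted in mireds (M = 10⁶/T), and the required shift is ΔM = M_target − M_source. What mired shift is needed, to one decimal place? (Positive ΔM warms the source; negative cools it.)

M_source = 10⁶/1966 = 508.647; M_target = 10⁶/2801 = 357.015.
ΔM = 357.015 − 508.647 = -151.632 → -151.6 mireds, a cooling shift.

-151.6 mireds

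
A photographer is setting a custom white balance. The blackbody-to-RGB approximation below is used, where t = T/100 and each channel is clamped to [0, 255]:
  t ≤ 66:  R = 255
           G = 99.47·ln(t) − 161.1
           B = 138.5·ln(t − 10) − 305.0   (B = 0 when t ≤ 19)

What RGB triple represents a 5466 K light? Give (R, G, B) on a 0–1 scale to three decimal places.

t = 5466/100 = 54.66; the t ≤ 66 branch applies.
R = 255 by definition for t ≤ 66.
G = 99.47·ln 54.66 − 161.1 = 99.47·4.0011 − 161.1 = 236.893.
B = 138.5·ln(54.66 − 10) − 305.0 = 138.5·ln 44.66 − 305.0 = 138.5·3.7991 − 305.0 = 221.172.
Dividing each by 255: (1.0000, 0.9290, 0.8673) → (1.000, 0.929, 0.867).

(1.000, 0.929, 0.867)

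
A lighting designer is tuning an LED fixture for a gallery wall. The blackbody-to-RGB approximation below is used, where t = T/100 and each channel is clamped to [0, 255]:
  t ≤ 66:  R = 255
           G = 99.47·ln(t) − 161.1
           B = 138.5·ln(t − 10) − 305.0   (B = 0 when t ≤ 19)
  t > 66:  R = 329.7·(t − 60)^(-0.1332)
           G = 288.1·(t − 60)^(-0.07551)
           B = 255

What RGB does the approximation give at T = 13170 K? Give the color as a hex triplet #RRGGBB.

#BBD1FF

t = 13170/100 = 131.7; the t > 66 branch applies.
R = 329.7·(131.7 − 60)^(-0.1332) = 329.7·71.7^(-0.1332) = 329.7·0.56604 = 186.622.
G = 288.1·(131.7 − 60)^(-0.07551) = 288.1·71.7^(-0.07551) = 288.1·0.72425 = 208.657.
B = 255 by definition for t > 66.
Rounded: (187, 209, 255).
In hex: #BBD1FF.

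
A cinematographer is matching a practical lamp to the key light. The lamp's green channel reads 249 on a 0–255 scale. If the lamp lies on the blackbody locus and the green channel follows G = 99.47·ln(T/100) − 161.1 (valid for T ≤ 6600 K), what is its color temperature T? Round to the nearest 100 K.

6200 K

ln t = (249 + 161.1) / 99.47 = 4.1229.
t = e^4.1229 = 61.735.
T = 100·t = 6174 K → 6200 K to the nearest 100 K.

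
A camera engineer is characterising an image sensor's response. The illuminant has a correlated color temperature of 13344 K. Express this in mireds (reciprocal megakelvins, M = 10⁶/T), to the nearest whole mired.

M = 10⁶ / 13344 = 74.940 → 75 mireds.

75 mireds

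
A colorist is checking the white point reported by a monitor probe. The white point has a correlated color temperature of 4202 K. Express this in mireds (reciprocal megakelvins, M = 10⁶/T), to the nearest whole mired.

M = 10⁶ / 4202 = 237.982 → 238 mireds.

238 mireds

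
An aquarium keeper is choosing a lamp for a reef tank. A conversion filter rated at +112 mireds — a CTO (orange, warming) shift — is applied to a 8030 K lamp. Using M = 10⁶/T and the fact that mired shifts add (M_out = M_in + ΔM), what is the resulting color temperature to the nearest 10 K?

4230 K

M_in = 10⁶/8030 = 124.53 mireds.
M_out = 124.53 + (+112) = 236.53 mireds.
T_out = 10⁶/236.53 = 4227.7 K → 4230 K.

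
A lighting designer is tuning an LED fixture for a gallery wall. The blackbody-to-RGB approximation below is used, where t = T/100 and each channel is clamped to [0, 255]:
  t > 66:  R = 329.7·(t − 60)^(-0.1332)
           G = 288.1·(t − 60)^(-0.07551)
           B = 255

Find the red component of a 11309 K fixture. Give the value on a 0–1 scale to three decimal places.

t = 11309/100 = 113.09; the t > 66 branch applies.
R = 329.7·(113.09 − 60)^(-0.1332) = 329.7·53.09^(-0.1332) = 329.7·0.58915 = 194.244.
On a 0–1 scale: 194.244/255 = 0.7617 → 0.762.

0.762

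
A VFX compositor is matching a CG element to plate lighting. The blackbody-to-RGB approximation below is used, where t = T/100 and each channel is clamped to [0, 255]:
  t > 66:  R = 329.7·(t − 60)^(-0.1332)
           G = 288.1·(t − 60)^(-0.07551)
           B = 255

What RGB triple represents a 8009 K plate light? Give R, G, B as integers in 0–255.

t = 8009/100 = 80.09; the t > 66 branch applies.
R = 329.7·(80.09 − 60)^(-0.1332) = 329.7·20.09^(-0.1332) = 329.7·0.67057 = 221.086.
G = 288.1·(80.09 − 60)^(-0.07551) = 288.1·20.09^(-0.07551) = 288.1·0.79728 = 229.697.
B = 255 by definition for t > 66.
Rounded: (221, 230, 255).

R=221, G=230, B=255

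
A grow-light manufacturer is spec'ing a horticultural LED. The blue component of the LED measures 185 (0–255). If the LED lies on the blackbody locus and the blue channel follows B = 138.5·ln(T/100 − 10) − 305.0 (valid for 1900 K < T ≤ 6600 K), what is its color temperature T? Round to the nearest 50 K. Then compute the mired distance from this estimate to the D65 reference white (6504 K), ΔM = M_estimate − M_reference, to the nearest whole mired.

+71 mireds

ln(t − 10) = (185 + 305.0) / 138.5 = 3.5379.
t − 10 = e^3.5379 = 34.395, so t = 44.395.
T = 100·t = 4439 K → 4450 K to the nearest 50 K.
M_estimate = 10⁶/4450 = 224.72; M_reference = 10⁶/6504 = 153.75.
ΔM = 224.72 − 153.75 = 70.97 → +71 mireds.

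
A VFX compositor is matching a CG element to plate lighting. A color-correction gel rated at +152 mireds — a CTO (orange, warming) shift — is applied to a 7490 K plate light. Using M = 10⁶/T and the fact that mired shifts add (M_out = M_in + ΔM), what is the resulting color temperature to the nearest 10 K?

3500 K

M_in = 10⁶/7490 = 133.51 mireds.
M_out = 133.51 + (+152) = 285.51 mireds.
T_out = 10⁶/285.51 = 3502.5 K → 3500 K.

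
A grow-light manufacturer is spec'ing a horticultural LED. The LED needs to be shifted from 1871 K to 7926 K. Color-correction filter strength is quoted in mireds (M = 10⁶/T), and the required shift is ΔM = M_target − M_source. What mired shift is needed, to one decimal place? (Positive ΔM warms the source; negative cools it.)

-408.3 mireds

M_source = 10⁶/1871 = 534.474; M_target = 10⁶/7926 = 126.167.
ΔM = 126.167 − 534.474 = -408.306 → -408.3 mireds, a cooling shift.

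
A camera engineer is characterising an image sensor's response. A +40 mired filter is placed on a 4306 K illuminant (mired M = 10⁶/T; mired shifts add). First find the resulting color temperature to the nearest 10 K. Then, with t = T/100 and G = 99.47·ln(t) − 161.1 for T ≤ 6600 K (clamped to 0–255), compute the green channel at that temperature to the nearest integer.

197

M_in = 10⁶/4306 = 232.23; M_out = 232.23 + (+40) = 272.23.
T_out = 10⁶/272.23 = 3673.3 K → 3670 K; t = 36.7.
G = 99.47·ln 36.7 − 161.1 = 99.47·3.6028 − 161.1 = 197.268.
Rounded: 197.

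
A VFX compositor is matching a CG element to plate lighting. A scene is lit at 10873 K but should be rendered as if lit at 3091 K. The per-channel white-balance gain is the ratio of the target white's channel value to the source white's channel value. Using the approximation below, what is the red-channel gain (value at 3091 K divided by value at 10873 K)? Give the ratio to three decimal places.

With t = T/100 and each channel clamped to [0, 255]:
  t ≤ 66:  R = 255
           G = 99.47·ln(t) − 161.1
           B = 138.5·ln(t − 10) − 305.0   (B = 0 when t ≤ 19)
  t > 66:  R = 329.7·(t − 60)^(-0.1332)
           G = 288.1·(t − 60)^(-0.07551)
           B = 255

At 10873 K (t = 108.73):
  R = 329.7·(108.73 − 60)^(-0.1332) = 329.7·48.73^(-0.1332) = 329.7·0.59592 = 196.474.
At 3091 K (t = 30.91):
  R = 255 by definition for t ≤ 66.
Gain = 255.000 / 196.474 = 1.2979 → 1.298.

1.298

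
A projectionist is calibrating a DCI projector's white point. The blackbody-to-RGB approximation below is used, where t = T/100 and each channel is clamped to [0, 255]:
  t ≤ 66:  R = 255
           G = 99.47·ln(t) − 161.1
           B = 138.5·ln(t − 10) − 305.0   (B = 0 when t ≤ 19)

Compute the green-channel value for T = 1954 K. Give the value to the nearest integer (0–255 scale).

135

t = 1954/100 = 19.54; the t ≤ 66 branch applies.
G = 99.47·ln 19.54 − 161.1 = 99.47·2.9725 − 161.1 = 134.571.
Rounded: 135.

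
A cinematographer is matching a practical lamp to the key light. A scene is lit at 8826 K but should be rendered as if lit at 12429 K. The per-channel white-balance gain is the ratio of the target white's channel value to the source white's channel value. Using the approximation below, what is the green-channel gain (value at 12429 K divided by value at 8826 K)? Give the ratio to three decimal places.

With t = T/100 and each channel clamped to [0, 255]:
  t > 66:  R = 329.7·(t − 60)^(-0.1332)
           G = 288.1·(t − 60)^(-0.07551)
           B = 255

At 8826 K (t = 88.26):
  G = 288.1·(88.26 − 60)^(-0.07551) = 288.1·28.26^(-0.07551) = 288.1·0.77700 = 223.854.
At 12429 K (t = 124.29):
  G = 288.1·(124.29 − 60)^(-0.07551) = 288.1·64.29^(-0.07551) = 288.1·0.73024 = 210.383.
Gain = 210.383 / 223.854 = 0.9398 → 0.940.

0.940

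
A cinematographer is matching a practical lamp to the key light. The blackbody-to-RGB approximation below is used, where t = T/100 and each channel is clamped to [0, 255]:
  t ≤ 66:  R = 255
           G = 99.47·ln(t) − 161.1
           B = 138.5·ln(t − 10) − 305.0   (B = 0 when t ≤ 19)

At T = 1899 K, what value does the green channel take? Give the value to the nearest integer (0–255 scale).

t = 1899/100 = 18.99; the t ≤ 66 branch applies.
G = 99.47·ln 18.99 − 161.1 = 99.47·2.9439 − 161.1 = 131.731.
Rounded: 132.

132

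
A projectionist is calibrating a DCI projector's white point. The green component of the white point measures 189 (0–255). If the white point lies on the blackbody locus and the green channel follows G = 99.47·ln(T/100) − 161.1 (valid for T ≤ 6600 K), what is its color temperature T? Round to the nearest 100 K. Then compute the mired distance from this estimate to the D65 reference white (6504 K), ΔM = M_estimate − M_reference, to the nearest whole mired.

+140 mireds

ln t = (189 + 161.1) / 99.47 = 3.5197.
t = e^3.5197 = 33.773.
T = 100·t = 3377 K → 3400 K to the nearest 100 K.
M_estimate = 10⁶/3400 = 294.12; M_reference = 10⁶/6504 = 153.75.
ΔM = 294.12 − 153.75 = 140.37 → +140 mireds.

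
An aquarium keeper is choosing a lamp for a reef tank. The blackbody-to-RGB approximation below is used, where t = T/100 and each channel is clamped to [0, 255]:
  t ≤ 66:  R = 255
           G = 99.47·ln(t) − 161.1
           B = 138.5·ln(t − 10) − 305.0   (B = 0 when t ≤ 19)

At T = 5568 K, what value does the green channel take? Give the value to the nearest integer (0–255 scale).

239

t = 5568/100 = 55.68; the t ≤ 66 branch applies.
G = 99.47·ln 55.68 − 161.1 = 99.47·4.0196 − 161.1 = 238.732.
Rounded: 239.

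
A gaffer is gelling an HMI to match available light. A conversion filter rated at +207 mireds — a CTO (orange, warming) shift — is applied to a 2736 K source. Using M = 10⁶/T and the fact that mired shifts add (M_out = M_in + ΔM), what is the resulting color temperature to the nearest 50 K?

1750 K

M_in = 10⁶/2736 = 365.50 mireds.
M_out = 365.50 + (+207) = 572.50 mireds.
T_out = 10⁶/572.50 = 1746.7 K → 1750 K.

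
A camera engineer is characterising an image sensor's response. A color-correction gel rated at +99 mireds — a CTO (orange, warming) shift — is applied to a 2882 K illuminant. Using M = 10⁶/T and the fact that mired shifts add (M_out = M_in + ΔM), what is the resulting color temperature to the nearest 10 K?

M_in = 10⁶/2882 = 346.98 mireds.
M_out = 346.98 + (+99) = 445.98 mireds.
T_out = 10⁶/445.98 = 2242.2 K → 2240 K.

2240 K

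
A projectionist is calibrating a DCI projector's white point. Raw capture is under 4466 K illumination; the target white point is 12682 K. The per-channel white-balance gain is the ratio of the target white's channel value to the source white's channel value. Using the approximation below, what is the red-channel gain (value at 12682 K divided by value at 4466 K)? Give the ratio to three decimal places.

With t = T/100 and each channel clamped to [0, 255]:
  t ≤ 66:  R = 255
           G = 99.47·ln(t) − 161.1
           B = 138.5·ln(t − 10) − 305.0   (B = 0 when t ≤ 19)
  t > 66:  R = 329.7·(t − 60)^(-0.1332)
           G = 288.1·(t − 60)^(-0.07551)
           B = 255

At 4466 K (t = 44.66):
  R = 255 by definition for t ≤ 66.
At 12682 K (t = 126.82):
  R = 329.7·(126.82 − 60)^(-0.1332) = 329.7·66.82^(-0.1332) = 329.7·0.57138 = 188.383.
Gain = 188.383 / 255.000 = 0.7388 → 0.739.

0.739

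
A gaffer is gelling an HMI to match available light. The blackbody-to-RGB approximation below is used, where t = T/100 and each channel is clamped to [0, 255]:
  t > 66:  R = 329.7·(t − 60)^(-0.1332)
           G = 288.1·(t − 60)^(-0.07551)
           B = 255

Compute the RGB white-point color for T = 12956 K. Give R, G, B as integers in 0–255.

R=187, G=209, B=255

t = 12956/100 = 129.56; the t > 66 branch applies.
R = 329.7·(129.56 − 60)^(-0.1332) = 329.7·69.56^(-0.1332) = 329.7·0.56833 = 187.377.
G = 288.1·(129.56 − 60)^(-0.07551) = 288.1·69.56^(-0.07551) = 288.1·0.72591 = 209.135.
B = 255 by definition for t > 66.
Rounded: (187, 209, 255).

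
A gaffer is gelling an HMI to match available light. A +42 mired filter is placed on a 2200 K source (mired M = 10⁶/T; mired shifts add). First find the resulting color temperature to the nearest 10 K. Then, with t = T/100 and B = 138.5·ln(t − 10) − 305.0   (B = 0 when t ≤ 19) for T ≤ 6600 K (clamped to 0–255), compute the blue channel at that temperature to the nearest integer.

15

M_in = 10⁶/2200 = 454.55; M_out = 454.55 + (+42) = 496.55.
T_out = 10⁶/496.55 = 2013.9 K → 2010 K; t = 20.1.
B = 138.5·ln(20.1 − 10) − 305.0 = 138.5·ln 10.1 − 305.0 = 138.5·2.3125 − 305.0 = 15.286.
Rounded: 15.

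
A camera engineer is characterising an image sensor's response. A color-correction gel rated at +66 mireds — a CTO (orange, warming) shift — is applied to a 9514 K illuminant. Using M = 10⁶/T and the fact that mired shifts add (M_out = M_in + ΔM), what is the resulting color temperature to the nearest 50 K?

5850 K

M_in = 10⁶/9514 = 105.11 mireds.
M_out = 105.11 + (+66) = 171.11 mireds.
T_out = 10⁶/171.11 = 5844.3 K → 5850 K.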